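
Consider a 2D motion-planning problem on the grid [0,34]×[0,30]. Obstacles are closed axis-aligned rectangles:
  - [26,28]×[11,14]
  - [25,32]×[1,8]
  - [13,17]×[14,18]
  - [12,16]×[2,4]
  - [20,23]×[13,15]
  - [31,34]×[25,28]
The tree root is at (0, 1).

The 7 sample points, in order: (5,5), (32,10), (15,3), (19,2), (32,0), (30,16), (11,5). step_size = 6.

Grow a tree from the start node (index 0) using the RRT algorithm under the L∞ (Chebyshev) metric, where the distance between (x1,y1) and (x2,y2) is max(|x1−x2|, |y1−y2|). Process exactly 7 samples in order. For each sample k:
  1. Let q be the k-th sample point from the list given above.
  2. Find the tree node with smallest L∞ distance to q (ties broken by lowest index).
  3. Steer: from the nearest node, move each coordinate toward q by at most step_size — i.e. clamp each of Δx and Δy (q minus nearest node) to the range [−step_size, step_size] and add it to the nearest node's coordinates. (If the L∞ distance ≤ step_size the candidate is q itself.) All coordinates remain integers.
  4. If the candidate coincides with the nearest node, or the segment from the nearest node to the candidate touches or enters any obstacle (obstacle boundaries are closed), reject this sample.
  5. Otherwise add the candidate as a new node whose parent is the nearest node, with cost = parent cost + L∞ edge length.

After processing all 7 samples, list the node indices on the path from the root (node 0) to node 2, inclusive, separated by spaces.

1. q=(5,5) nearest=0 d=5 new=(5,5) → add node 1 parent=0 cost=5
2. q=(32,10) nearest=1 d=27 new=(11,10) → add node 2 parent=1 cost=11
3. q=(15,3) nearest=2 d=7 new=(15,4) → blocked by [12,16]×[2,4], reject
4. q=(19,2) nearest=2 d=8 new=(17,4) → add node 3 parent=2 cost=17
5. q=(32,0) nearest=3 d=15 new=(23,0) → add node 4 parent=3 cost=23
6. q=(30,16) nearest=3 d=13 new=(23,10) → add node 5 parent=3 cost=23
7. q=(11,5) nearest=2 d=5 new=(11,5) → add node 6 parent=2 cost=16

Path: 0 1 2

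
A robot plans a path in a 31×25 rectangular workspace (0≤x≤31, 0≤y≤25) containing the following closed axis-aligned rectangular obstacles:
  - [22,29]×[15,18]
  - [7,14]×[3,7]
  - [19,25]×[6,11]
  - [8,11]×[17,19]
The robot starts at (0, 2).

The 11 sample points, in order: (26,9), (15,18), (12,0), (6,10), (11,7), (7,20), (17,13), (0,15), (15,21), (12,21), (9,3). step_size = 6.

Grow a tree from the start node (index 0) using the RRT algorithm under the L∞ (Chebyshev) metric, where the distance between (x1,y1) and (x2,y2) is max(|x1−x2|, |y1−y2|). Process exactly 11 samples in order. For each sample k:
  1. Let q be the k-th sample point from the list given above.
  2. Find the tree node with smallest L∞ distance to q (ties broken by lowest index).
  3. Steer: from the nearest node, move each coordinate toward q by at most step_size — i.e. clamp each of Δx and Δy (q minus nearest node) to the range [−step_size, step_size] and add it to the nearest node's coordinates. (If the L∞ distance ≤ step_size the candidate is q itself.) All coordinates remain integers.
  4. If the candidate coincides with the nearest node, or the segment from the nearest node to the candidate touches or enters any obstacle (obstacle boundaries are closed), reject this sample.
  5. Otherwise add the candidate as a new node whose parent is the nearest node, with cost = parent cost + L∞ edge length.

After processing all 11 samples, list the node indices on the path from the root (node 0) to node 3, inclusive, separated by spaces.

Path: 0 1 3

1. q=(26,9) nearest=0 d=26 new=(6,8) → add node 1 parent=0 cost=6
2. q=(15,18) nearest=1 d=10 new=(12,14) → add node 2 parent=1 cost=12
3. q=(12,0) nearest=1 d=8 new=(12,2) → blocked by [7,14]×[3,7], reject
4. q=(6,10) nearest=1 d=2 new=(6,10) → add node 3 parent=1 cost=8
5. q=(11,7) nearest=1 d=5 new=(11,7) → blocked by [7,14]×[3,7], reject
6. q=(7,20) nearest=2 d=6 new=(7,20) → blocked by [8,11]×[17,19], reject
7. q=(17,13) nearest=2 d=5 new=(17,13) → add node 4 parent=2 cost=17
8. q=(0,15) nearest=3 d=6 new=(0,15) → add node 5 parent=3 cost=14
9. q=(15,21) nearest=2 d=7 new=(15,20) → add node 6 parent=2 cost=18
10. q=(12,21) nearest=6 d=3 new=(12,21) → add node 7 parent=6 cost=21
11. q=(9,3) nearest=1 d=5 new=(9,3) → blocked by [7,14]×[3,7], reject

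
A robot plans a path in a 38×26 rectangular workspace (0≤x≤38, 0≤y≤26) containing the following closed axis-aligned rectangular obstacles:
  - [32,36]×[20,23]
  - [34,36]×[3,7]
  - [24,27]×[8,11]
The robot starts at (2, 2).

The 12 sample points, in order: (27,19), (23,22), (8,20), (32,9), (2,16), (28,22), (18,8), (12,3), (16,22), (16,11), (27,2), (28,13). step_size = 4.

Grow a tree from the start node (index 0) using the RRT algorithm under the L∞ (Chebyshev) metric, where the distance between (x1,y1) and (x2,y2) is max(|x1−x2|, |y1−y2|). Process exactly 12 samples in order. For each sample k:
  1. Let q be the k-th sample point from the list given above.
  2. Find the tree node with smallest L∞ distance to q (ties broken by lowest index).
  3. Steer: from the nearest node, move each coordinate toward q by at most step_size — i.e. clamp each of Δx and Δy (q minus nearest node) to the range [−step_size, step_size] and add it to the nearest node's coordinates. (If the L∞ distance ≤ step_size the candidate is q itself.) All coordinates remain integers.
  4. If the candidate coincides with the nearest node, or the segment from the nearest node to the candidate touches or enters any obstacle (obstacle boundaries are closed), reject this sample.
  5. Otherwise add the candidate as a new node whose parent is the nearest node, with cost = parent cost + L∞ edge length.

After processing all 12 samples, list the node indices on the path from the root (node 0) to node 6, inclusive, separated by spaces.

Path: 0 1 2 4 6

1. q=(27,19) nearest=0 d=25 new=(6,6) → add node 1 parent=0 cost=4
2. q=(23,22) nearest=1 d=17 new=(10,10) → add node 2 parent=1 cost=8
3. q=(8,20) nearest=2 d=10 new=(8,14) → add node 3 parent=2 cost=12
4. q=(32,9) nearest=2 d=22 new=(14,9) → add node 4 parent=2 cost=12
5. q=(2,16) nearest=3 d=6 new=(4,16) → add node 5 parent=3 cost=16
6. q=(28,22) nearest=4 d=14 new=(18,13) → add node 6 parent=4 cost=16
7. q=(18,8) nearest=4 d=4 new=(18,8) → add node 7 parent=4 cost=16
8. q=(12,3) nearest=1 d=6 new=(10,3) → add node 8 parent=1 cost=8
9. q=(16,22) nearest=3 d=8 new=(12,18) → add node 9 parent=3 cost=16
10. q=(16,11) nearest=4 d=2 new=(16,11) → add node 10 parent=4 cost=14
11. q=(27,2) nearest=7 d=9 new=(22,4) → add node 11 parent=7 cost=20
12. q=(28,13) nearest=11 d=9 new=(26,8) → blocked by [24,27]×[8,11], reject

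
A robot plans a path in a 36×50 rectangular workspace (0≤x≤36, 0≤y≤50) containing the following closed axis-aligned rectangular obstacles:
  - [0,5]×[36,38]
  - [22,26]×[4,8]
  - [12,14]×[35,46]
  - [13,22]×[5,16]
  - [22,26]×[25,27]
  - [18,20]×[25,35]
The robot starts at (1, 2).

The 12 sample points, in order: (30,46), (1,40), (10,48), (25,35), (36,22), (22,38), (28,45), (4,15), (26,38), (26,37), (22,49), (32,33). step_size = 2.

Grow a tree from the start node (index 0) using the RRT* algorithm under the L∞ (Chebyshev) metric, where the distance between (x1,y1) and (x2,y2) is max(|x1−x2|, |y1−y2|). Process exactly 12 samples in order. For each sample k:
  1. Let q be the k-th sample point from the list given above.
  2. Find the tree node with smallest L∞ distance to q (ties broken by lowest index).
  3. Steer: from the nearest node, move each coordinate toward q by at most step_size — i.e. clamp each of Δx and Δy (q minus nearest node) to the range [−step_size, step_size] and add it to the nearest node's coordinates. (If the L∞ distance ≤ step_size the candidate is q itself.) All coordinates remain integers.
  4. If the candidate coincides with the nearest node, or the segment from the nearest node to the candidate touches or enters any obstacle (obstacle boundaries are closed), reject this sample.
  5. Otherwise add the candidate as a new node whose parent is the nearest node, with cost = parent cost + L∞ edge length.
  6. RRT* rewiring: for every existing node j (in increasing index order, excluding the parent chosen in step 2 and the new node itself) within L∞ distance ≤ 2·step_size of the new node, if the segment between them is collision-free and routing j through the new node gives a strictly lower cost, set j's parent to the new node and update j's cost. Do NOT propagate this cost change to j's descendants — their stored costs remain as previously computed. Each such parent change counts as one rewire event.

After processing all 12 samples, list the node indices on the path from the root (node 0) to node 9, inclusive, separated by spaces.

Path: 0 1 2 3 4 5 6 7 9

1. q=(30,46) nearest=0 d=44 new=(3,4) → add node 1 parent=0 cost=2
2. q=(1,40) nearest=1 d=36 new=(1,6) → add node 2 parent=1 cost=4
3. q=(10,48) nearest=2 d=42 new=(3,8) → add node 3 parent=2 cost=6
4. q=(25,35) nearest=3 d=27 new=(5,10) → add node 4 parent=3 cost=8
5. q=(36,22) nearest=4 d=31 new=(7,12) → add node 5 parent=4 cost=10
6. q=(22,38) nearest=5 d=26 new=(9,14) → add node 6 parent=5 cost=12
7. q=(28,45) nearest=6 d=31 new=(11,16) → add node 7 parent=6 cost=14
8. q=(4,15) nearest=5 d=3 new=(5,14) → add node 8 parent=5 cost=12
9. q=(26,38) nearest=7 d=22 new=(13,18) → add node 9 parent=7 cost=16
10. q=(26,37) nearest=9 d=19 new=(15,20) → add node 10 parent=9 cost=18
11. q=(22,49) nearest=10 d=29 new=(17,22) → add node 11 parent=10 cost=20
12. q=(32,33) nearest=11 d=15 new=(19,24) → add node 12 parent=11 cost=22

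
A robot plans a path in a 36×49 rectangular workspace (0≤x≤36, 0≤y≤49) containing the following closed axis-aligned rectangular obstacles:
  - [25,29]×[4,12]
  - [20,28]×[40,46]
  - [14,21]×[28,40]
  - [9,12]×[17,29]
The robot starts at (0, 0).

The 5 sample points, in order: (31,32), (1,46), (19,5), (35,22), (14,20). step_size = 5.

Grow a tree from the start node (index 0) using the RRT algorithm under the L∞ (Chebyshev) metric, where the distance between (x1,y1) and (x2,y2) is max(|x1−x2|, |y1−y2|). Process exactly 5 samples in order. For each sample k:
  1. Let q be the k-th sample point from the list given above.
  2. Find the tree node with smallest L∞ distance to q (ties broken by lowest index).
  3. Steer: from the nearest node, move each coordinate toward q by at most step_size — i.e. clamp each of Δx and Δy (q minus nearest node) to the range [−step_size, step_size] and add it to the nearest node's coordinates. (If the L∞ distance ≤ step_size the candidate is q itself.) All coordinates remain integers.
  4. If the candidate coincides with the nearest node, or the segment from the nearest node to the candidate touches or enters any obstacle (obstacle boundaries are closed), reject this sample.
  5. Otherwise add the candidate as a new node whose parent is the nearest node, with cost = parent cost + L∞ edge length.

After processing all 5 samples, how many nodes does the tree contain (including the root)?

1. q=(31,32) nearest=0 d=32 new=(5,5) → add node 1 parent=0 cost=5
2. q=(1,46) nearest=1 d=41 new=(1,10) → add node 2 parent=1 cost=10
3. q=(19,5) nearest=1 d=14 new=(10,5) → add node 3 parent=1 cost=10
4. q=(35,22) nearest=3 d=25 new=(15,10) → add node 4 parent=3 cost=15
5. q=(14,20) nearest=4 d=10 new=(14,15) → add node 5 parent=4 cost=20

Node count: 6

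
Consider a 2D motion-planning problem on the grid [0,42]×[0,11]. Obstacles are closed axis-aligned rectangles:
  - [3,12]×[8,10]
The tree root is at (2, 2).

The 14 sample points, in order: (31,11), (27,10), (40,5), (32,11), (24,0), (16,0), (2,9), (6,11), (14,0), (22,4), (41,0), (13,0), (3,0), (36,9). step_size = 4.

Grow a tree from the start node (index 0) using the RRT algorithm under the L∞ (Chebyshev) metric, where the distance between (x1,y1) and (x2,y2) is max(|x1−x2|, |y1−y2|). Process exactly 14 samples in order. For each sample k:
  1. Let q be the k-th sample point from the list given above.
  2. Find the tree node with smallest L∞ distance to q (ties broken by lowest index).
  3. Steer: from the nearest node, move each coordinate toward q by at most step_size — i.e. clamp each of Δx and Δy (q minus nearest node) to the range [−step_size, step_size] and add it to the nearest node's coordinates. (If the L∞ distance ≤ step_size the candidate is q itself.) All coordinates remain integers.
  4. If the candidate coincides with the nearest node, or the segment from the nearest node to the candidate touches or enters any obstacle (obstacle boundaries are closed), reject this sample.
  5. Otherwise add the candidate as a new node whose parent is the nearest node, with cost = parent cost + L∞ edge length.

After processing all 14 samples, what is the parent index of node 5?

Parent of node 5: 4

1. q=(31,11) nearest=0 d=29 new=(6,6) → add node 1 parent=0 cost=4
2. q=(27,10) nearest=1 d=21 new=(10,10) → blocked by [3,12]×[8,10], reject
3. q=(40,5) nearest=1 d=34 new=(10,5) → add node 2 parent=1 cost=8
4. q=(32,11) nearest=2 d=22 new=(14,9) → add node 3 parent=2 cost=12
5. q=(24,0) nearest=3 d=10 new=(18,5) → add node 4 parent=3 cost=16
6. q=(16,0) nearest=4 d=5 new=(16,1) → add node 5 parent=4 cost=20
7. q=(2,9) nearest=1 d=4 new=(2,9) → blocked by [3,12]×[8,10], reject
8. q=(6,11) nearest=1 d=5 new=(6,10) → blocked by [3,12]×[8,10], reject
9. q=(14,0) nearest=5 d=2 new=(14,0) → add node 6 parent=5 cost=22
10. q=(22,4) nearest=4 d=4 new=(22,4) → add node 7 parent=4 cost=20
11. q=(41,0) nearest=7 d=19 new=(26,0) → add node 8 parent=7 cost=24
12. q=(13,0) nearest=6 d=1 new=(13,0) → add node 9 parent=6 cost=23
13. q=(3,0) nearest=0 d=2 new=(3,0) → add node 10 parent=0 cost=2
14. q=(36,9) nearest=8 d=10 new=(30,4) → add node 11 parent=8 cost=28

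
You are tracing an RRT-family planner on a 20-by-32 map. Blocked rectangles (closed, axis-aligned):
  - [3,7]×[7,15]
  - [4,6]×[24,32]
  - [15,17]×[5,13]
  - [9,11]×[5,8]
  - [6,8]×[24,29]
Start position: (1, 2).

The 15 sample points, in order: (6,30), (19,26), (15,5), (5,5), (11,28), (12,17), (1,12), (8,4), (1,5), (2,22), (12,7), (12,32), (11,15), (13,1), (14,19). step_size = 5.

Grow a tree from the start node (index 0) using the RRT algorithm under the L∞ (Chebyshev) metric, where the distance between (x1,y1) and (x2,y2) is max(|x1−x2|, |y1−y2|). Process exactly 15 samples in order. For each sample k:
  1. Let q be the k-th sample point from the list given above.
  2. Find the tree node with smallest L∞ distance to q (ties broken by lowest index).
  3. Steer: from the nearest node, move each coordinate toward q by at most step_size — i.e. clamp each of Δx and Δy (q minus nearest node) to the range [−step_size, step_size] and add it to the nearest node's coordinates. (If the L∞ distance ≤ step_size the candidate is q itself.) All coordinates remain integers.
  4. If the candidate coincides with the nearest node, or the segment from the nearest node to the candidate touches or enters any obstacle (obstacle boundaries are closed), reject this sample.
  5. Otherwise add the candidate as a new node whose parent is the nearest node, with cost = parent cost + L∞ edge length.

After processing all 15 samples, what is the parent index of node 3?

1. q=(6,30) nearest=0 d=28 new=(6,7) → blocked by [3,7]×[7,15], reject
2. q=(19,26) nearest=0 d=24 new=(6,7) → blocked by [3,7]×[7,15], reject
3. q=(15,5) nearest=0 d=14 new=(6,5) → add node 1 parent=0 cost=5
4. q=(5,5) nearest=1 d=1 new=(5,5) → add node 2 parent=1 cost=6
5. q=(11,28) nearest=1 d=23 new=(11,10) → blocked by [9,11]×[5,8], reject
6. q=(12,17) nearest=1 d=12 new=(11,10) → blocked by [9,11]×[5,8], reject
7. q=(1,12) nearest=1 d=7 new=(1,10) → blocked by [3,7]×[7,15], reject
8. q=(8,4) nearest=1 d=2 new=(8,4) → add node 3 parent=1 cost=7
9. q=(1,5) nearest=0 d=3 new=(1,5) → add node 4 parent=0 cost=3
10. q=(2,22) nearest=1 d=17 new=(2,10) → blocked by [3,7]×[7,15], reject
11. q=(12,7) nearest=3 d=4 new=(12,7) → blocked by [9,11]×[5,8], reject
12. q=(12,32) nearest=1 d=27 new=(11,10) → blocked by [9,11]×[5,8], reject
13. q=(11,15) nearest=1 d=10 new=(11,10) → blocked by [9,11]×[5,8], reject
14. q=(13,1) nearest=3 d=5 new=(13,1) → add node 5 parent=3 cost=12
15. q=(14,19) nearest=1 d=14 new=(11,10) → blocked by [9,11]×[5,8], reject

Parent of node 3: 1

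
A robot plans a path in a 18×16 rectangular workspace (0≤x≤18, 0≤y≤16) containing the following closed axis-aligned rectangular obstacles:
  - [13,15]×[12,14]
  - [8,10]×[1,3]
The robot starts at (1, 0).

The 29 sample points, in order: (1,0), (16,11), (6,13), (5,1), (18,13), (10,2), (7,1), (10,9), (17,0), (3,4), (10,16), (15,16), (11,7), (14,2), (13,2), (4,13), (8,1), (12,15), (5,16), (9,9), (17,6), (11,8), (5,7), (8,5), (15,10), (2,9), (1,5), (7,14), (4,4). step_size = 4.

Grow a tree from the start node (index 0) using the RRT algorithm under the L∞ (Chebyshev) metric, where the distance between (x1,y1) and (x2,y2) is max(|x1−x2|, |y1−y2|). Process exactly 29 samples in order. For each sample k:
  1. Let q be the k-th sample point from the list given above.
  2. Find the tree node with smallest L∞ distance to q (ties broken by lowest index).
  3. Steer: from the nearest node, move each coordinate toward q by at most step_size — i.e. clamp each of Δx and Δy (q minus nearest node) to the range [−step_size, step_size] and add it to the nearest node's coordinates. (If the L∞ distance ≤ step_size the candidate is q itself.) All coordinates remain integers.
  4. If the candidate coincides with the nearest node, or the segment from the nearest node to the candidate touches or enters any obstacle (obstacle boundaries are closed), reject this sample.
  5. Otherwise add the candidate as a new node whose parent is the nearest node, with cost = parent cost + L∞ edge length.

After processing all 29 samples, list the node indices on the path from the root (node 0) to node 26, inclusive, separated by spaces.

1. q=(1,0) nearest=0 d=0 → coincident, reject
2. q=(16,11) nearest=0 d=15 new=(5,4) → add node 1 parent=0 cost=4
3. q=(6,13) nearest=1 d=9 new=(6,8) → add node 2 parent=1 cost=8
4. q=(5,1) nearest=1 d=3 new=(5,1) → add node 3 parent=1 cost=7
5. q=(18,13) nearest=2 d=12 new=(10,12) → add node 4 parent=2 cost=12
6. q=(10,2) nearest=1 d=5 new=(9,2) → blocked by [8,10]×[1,3], reject
7. q=(7,1) nearest=3 d=2 new=(7,1) → add node 5 parent=3 cost=9
8. q=(10,9) nearest=4 d=3 new=(10,9) → add node 6 parent=4 cost=15
9. q=(17,0) nearest=6 d=9 new=(14,5) → add node 7 parent=6 cost=19
10. q=(3,4) nearest=1 d=2 new=(3,4) → add node 8 parent=1 cost=6
11. q=(10,16) nearest=4 d=4 new=(10,16) → add node 9 parent=4 cost=16
12. q=(15,16) nearest=4 d=5 new=(14,16) → add node 10 parent=4 cost=16
13. q=(11,7) nearest=6 d=2 new=(11,7) → add node 11 parent=6 cost=17
14. q=(14,2) nearest=7 d=3 new=(14,2) → add node 12 parent=7 cost=22
15. q=(13,2) nearest=12 d=1 new=(13,2) → add node 13 parent=12 cost=23
16. q=(4,13) nearest=2 d=5 new=(4,12) → add node 14 parent=2 cost=12
17. q=(8,1) nearest=5 d=1 new=(8,1) → blocked by [8,10]×[1,3], reject
18. q=(12,15) nearest=9 d=2 new=(12,15) → add node 15 parent=9 cost=18
19. q=(5,16) nearest=14 d=4 new=(5,16) → add node 16 parent=14 cost=16
20. q=(9,9) nearest=6 d=1 new=(9,9) → add node 17 parent=6 cost=16
21. q=(17,6) nearest=7 d=3 new=(17,6) → add node 18 parent=7 cost=22
22. q=(11,8) nearest=6 d=1 new=(11,8) → add node 19 parent=6 cost=16
23. q=(5,7) nearest=2 d=1 new=(5,7) → add node 20 parent=2 cost=9
24. q=(8,5) nearest=1 d=3 new=(8,5) → add node 21 parent=1 cost=7
25. q=(15,10) nearest=11 d=4 new=(15,10) → add node 22 parent=11 cost=21
26. q=(2,9) nearest=14 d=3 new=(2,9) → add node 23 parent=14 cost=15
27. q=(1,5) nearest=8 d=2 new=(1,5) → add node 24 parent=8 cost=8
28. q=(7,14) nearest=16 d=2 new=(7,14) → add node 25 parent=16 cost=18
29. q=(4,4) nearest=1 d=1 new=(4,4) → add node 26 parent=1 cost=5

Path: 0 1 26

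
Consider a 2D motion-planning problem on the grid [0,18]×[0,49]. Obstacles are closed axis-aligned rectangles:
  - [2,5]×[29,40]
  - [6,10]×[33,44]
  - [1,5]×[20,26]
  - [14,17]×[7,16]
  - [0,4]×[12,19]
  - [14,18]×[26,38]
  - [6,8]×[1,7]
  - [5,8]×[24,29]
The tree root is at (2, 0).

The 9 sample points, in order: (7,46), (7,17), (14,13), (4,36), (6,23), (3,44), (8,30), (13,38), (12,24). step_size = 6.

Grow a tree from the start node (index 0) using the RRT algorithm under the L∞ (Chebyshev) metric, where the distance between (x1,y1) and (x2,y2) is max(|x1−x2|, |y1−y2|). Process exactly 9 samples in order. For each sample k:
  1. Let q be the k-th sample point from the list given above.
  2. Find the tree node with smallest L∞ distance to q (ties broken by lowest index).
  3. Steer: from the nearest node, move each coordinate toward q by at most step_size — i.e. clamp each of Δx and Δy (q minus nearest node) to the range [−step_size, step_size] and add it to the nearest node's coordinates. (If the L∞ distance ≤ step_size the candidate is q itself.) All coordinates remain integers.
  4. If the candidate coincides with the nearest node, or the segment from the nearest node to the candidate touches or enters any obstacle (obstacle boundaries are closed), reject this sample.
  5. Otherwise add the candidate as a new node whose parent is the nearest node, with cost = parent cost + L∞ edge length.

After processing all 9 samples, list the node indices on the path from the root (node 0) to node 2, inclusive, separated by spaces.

Path: 0 1 2

1. q=(7,46) nearest=0 d=46 new=(7,6) → blocked by [6,8]×[1,7], reject
2. q=(7,17) nearest=0 d=17 new=(7,6) → blocked by [6,8]×[1,7], reject
3. q=(14,13) nearest=0 d=13 new=(8,6) → blocked by [6,8]×[1,7], reject
4. q=(4,36) nearest=0 d=36 new=(4,6) → add node 1 parent=0 cost=6
5. q=(6,23) nearest=1 d=17 new=(6,12) → add node 2 parent=1 cost=12
6. q=(3,44) nearest=2 d=32 new=(3,18) → blocked by [0,4]×[12,19], reject
7. q=(8,30) nearest=2 d=18 new=(8,18) → add node 3 parent=2 cost=18
8. q=(13,38) nearest=3 d=20 new=(13,24) → add node 4 parent=3 cost=24
9. q=(12,24) nearest=4 d=1 new=(12,24) → add node 5 parent=4 cost=25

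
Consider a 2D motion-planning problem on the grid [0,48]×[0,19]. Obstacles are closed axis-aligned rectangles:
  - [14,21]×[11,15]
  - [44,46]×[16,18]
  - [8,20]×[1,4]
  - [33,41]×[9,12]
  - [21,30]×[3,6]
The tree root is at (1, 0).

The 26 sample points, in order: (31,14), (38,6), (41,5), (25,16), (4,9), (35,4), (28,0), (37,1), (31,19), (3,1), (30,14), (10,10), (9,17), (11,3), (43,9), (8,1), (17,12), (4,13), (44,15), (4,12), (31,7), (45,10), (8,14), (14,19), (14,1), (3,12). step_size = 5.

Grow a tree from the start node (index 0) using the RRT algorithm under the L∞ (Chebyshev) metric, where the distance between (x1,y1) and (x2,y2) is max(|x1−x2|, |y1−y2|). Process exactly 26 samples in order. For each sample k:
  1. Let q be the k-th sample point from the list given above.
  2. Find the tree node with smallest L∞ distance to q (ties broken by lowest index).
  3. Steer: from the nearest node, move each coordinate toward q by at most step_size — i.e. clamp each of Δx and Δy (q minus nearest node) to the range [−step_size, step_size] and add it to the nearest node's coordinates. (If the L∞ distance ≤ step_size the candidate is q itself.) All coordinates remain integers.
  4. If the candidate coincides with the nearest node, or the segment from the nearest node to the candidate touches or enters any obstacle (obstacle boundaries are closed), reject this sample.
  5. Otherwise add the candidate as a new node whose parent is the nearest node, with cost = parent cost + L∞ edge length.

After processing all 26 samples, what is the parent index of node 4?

Parent of node 4: 3

1. q=(31,14) nearest=0 d=30 new=(6,5) → add node 1 parent=0 cost=5
2. q=(38,6) nearest=1 d=32 new=(11,6) → add node 2 parent=1 cost=10
3. q=(41,5) nearest=2 d=30 new=(16,5) → add node 3 parent=2 cost=15
4. q=(25,16) nearest=3 d=11 new=(21,10) → add node 4 parent=3 cost=20
5. q=(4,9) nearest=1 d=4 new=(4,9) → add node 5 parent=1 cost=9
6. q=(35,4) nearest=4 d=14 new=(26,5) → blocked by [21,30]×[3,6], reject
7. q=(28,0) nearest=4 d=10 new=(26,5) → blocked by [21,30]×[3,6], reject
8. q=(37,1) nearest=4 d=16 new=(26,5) → blocked by [21,30]×[3,6], reject
9. q=(31,19) nearest=4 d=10 new=(26,15) → add node 6 parent=4 cost=25
10. q=(3,1) nearest=0 d=2 new=(3,1) → add node 7 parent=0 cost=2
11. q=(30,14) nearest=6 d=4 new=(30,14) → add node 8 parent=6 cost=29
12. q=(10,10) nearest=2 d=4 new=(10,10) → add node 9 parent=2 cost=14
13. q=(9,17) nearest=9 d=7 new=(9,15) → add node 10 parent=9 cost=19
14. q=(11,3) nearest=2 d=3 new=(11,3) → blocked by [8,20]×[1,4], reject
15. q=(43,9) nearest=8 d=13 new=(35,9) → blocked by [33,41]×[9,12], reject
16. q=(8,1) nearest=1 d=4 new=(8,1) → blocked by [8,20]×[1,4], reject
17. q=(17,12) nearest=4 d=4 new=(17,12) → blocked by [14,21]×[11,15], reject
18. q=(4,13) nearest=5 d=4 new=(4,13) → add node 11 parent=5 cost=13
19. q=(44,15) nearest=8 d=14 new=(35,15) → add node 12 parent=8 cost=34
20. q=(4,12) nearest=11 d=1 new=(4,12) → add node 13 parent=11 cost=14
21. q=(31,7) nearest=8 d=7 new=(31,9) → add node 14 parent=8 cost=34
22. q=(45,10) nearest=12 d=10 new=(40,10) → blocked by [33,41]×[9,12], reject
23. q=(8,14) nearest=10 d=1 new=(8,14) → add node 15 parent=10 cost=20
24. q=(14,19) nearest=10 d=5 new=(14,19) → add node 16 parent=10 cost=24
25. q=(14,1) nearest=3 d=4 new=(14,1) → blocked by [8,20]×[1,4], reject
26. q=(3,12) nearest=11 d=1 new=(3,12) → add node 17 parent=11 cost=14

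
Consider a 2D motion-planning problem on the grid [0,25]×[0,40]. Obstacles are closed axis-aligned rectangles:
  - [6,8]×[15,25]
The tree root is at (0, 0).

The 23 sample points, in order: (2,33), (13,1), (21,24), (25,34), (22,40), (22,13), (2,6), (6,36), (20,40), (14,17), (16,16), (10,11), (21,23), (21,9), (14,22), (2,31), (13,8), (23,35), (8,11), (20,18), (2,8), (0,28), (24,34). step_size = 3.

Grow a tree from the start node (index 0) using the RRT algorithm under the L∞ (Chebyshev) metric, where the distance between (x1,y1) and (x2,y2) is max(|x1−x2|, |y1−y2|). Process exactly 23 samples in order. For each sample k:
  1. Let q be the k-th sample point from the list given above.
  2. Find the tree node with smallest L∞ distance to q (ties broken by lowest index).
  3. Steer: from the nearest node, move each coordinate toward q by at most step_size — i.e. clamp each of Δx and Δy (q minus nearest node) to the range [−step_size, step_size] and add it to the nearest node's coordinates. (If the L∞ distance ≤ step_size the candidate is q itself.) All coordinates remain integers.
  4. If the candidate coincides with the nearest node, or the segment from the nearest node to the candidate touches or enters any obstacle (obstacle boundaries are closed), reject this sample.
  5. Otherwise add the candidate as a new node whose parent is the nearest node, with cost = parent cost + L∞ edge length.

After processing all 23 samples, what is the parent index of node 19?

1. q=(2,33) nearest=0 d=33 new=(2,3) → add node 1 parent=0 cost=3
2. q=(13,1) nearest=1 d=11 new=(5,1) → add node 2 parent=1 cost=6
3. q=(21,24) nearest=1 d=21 new=(5,6) → add node 3 parent=1 cost=6
4. q=(25,34) nearest=3 d=28 new=(8,9) → add node 4 parent=3 cost=9
5. q=(22,40) nearest=4 d=31 new=(11,12) → add node 5 parent=4 cost=12
6. q=(22,13) nearest=5 d=11 new=(14,13) → add node 6 parent=5 cost=15
7. q=(2,6) nearest=1 d=3 new=(2,6) → add node 7 parent=1 cost=6
8. q=(6,36) nearest=6 d=23 new=(11,16) → add node 8 parent=6 cost=18
9. q=(20,40) nearest=8 d=24 new=(14,19) → add node 9 parent=8 cost=21
10. q=(14,17) nearest=9 d=2 new=(14,17) → add node 10 parent=9 cost=23
11. q=(16,16) nearest=10 d=2 new=(16,16) → add node 11 parent=10 cost=25
12. q=(10,11) nearest=5 d=1 new=(10,11) → add node 12 parent=5 cost=13
13. q=(21,23) nearest=9 d=7 new=(17,22) → add node 13 parent=9 cost=24
14. q=(21,9) nearest=6 d=7 new=(17,10) → add node 14 parent=6 cost=18
15. q=(14,22) nearest=9 d=3 new=(14,22) → add node 15 parent=9 cost=24
16. q=(2,31) nearest=9 d=12 new=(11,22) → add node 16 parent=9 cost=24
17. q=(13,8) nearest=12 d=3 new=(13,8) → add node 17 parent=12 cost=16
18. q=(23,35) nearest=13 d=13 new=(20,25) → add node 18 parent=13 cost=27
19. q=(8,11) nearest=4 d=2 new=(8,11) → add node 19 parent=4 cost=11
20. q=(20,18) nearest=11 d=4 new=(19,18) → add node 20 parent=11 cost=28
21. q=(2,8) nearest=7 d=2 new=(2,8) → add node 21 parent=7 cost=8
22. q=(0,28) nearest=16 d=11 new=(8,25) → blocked by [6,8]×[15,25], reject
23. q=(24,34) nearest=18 d=9 new=(23,28) → add node 22 parent=18 cost=30

Parent of node 19: 4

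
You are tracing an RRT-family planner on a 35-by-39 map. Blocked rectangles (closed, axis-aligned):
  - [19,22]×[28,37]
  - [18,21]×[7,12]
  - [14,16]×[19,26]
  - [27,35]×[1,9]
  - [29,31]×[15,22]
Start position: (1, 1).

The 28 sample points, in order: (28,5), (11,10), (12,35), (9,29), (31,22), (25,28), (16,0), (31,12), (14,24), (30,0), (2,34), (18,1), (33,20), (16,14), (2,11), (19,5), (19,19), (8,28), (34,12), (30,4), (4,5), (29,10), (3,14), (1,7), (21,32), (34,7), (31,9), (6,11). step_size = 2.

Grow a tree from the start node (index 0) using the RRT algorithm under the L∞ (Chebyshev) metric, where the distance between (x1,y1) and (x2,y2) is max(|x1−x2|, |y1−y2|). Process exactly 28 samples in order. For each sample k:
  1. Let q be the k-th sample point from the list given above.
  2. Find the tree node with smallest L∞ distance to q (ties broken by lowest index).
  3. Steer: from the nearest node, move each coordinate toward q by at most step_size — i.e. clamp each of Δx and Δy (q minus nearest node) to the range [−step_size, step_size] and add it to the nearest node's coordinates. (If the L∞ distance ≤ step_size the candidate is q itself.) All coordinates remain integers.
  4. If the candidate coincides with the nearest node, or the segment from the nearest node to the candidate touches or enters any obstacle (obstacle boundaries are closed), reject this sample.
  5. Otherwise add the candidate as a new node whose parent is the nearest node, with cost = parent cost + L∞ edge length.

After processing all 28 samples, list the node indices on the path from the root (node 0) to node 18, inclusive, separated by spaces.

Path: 0 1 2 3 14 18

1. q=(28,5) nearest=0 d=27 new=(3,3) → add node 1 parent=0 cost=2
2. q=(11,10) nearest=1 d=8 new=(5,5) → add node 2 parent=1 cost=4
3. q=(12,35) nearest=2 d=30 new=(7,7) → add node 3 parent=2 cost=6
4. q=(9,29) nearest=3 d=22 new=(9,9) → add node 4 parent=3 cost=8
5. q=(31,22) nearest=4 d=22 new=(11,11) → add node 5 parent=4 cost=10
6. q=(25,28) nearest=5 d=17 new=(13,13) → add node 6 parent=5 cost=12
7. q=(16,0) nearest=3 d=9 new=(9,5) → add node 7 parent=3 cost=8
8. q=(31,12) nearest=6 d=18 new=(15,12) → add node 8 parent=6 cost=14
9. q=(14,24) nearest=6 d=11 new=(14,15) → add node 9 parent=6 cost=14
10. q=(30,0) nearest=8 d=15 new=(17,10) → add node 10 parent=8 cost=16
11. q=(2,34) nearest=9 d=19 new=(12,17) → add node 11 parent=9 cost=16
12. q=(18,1) nearest=4 d=9 new=(11,7) → add node 12 parent=4 cost=10
13. q=(33,20) nearest=10 d=16 new=(19,12) → blocked by [18,21]×[7,12], reject
14. q=(16,14) nearest=8 d=2 new=(16,14) → add node 13 parent=8 cost=16
15. q=(2,11) nearest=3 d=5 new=(5,9) → add node 14 parent=3 cost=8
16. q=(19,5) nearest=10 d=5 new=(19,8) → blocked by [18,21]×[7,12], reject
17. q=(19,19) nearest=9 d=5 new=(16,17) → add node 15 parent=9 cost=16
18. q=(8,28) nearest=11 d=11 new=(10,19) → add node 16 parent=11 cost=18
19. q=(34,12) nearest=10 d=17 new=(19,12) → blocked by [18,21]×[7,12], reject
20. q=(30,4) nearest=10 d=13 new=(19,8) → blocked by [18,21]×[7,12], reject
21. q=(4,5) nearest=2 d=1 new=(4,5) → add node 17 parent=2 cost=5
22. q=(29,10) nearest=10 d=12 new=(19,10) → blocked by [18,21]×[7,12], reject
23. q=(3,14) nearest=14 d=5 new=(3,11) → add node 18 parent=14 cost=10
24. q=(1,7) nearest=17 d=3 new=(2,7) → add node 19 parent=17 cost=7
25. q=(21,32) nearest=16 d=13 new=(12,21) → add node 20 parent=16 cost=20
26. q=(34,7) nearest=10 d=17 new=(19,8) → blocked by [18,21]×[7,12], reject
27. q=(31,9) nearest=10 d=14 new=(19,9) → blocked by [18,21]×[7,12], reject
28. q=(6,11) nearest=14 d=2 new=(6,11) → add node 21 parent=14 cost=10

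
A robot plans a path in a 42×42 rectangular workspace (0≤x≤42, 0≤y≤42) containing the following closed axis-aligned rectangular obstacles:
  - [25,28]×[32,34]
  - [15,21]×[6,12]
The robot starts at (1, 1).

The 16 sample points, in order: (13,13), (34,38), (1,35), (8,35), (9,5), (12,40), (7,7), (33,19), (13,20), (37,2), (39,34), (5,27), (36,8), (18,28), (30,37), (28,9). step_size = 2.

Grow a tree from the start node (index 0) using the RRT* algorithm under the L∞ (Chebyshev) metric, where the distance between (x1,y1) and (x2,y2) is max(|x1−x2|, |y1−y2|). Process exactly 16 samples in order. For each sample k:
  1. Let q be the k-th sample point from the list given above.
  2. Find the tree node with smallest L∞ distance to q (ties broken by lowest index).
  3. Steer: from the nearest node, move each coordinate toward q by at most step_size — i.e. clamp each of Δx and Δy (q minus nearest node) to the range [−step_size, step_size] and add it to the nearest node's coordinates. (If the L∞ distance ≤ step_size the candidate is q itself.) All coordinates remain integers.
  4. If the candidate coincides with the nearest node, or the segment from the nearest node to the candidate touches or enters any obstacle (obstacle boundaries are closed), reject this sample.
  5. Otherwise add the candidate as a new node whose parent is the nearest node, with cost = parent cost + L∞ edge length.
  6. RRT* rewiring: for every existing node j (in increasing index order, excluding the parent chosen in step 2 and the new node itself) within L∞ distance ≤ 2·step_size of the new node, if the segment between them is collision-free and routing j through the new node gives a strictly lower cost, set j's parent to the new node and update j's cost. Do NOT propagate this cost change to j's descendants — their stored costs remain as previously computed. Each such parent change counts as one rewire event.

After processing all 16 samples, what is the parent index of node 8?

Parent of node 8: 5

1. q=(13,13) nearest=0 d=12 new=(3,3) → add node 1 parent=0 cost=2
2. q=(34,38) nearest=1 d=35 new=(5,5) → add node 2 parent=1 cost=4
3. q=(1,35) nearest=2 d=30 new=(3,7) → add node 3 parent=2 cost=6
4. q=(8,35) nearest=3 d=28 new=(5,9) → add node 4 parent=3 cost=8
5. q=(9,5) nearest=2 d=4 new=(7,5) → add node 5 parent=2 cost=6
6. q=(12,40) nearest=4 d=31 new=(7,11) → add node 6 parent=4 cost=10
7. q=(7,7) nearest=2 d=2 new=(7,7) → add node 7 parent=2 cost=6
8. q=(33,19) nearest=5 d=26 new=(9,7) → add node 8 parent=5 cost=8
9. q=(13,20) nearest=6 d=9 new=(9,13) → add node 9 parent=6 cost=12
10. q=(37,2) nearest=8 d=28 new=(11,5) → add node 10 parent=8 cost=10
11. q=(39,34) nearest=10 d=29 new=(13,7) → add node 11 parent=10 cost=12
12. q=(5,27) nearest=9 d=14 new=(7,15) → add node 12 parent=9 cost=14
13. q=(36,8) nearest=11 d=23 new=(15,8) → blocked by [15,21]×[6,12], reject
14. q=(18,28) nearest=12 d=13 new=(9,17) → add node 13 parent=12 cost=16
15. q=(30,37) nearest=13 d=21 new=(11,19) → add node 14 parent=13 cost=18
16. q=(28,9) nearest=11 d=15 new=(15,9) → blocked by [15,21]×[6,12], reject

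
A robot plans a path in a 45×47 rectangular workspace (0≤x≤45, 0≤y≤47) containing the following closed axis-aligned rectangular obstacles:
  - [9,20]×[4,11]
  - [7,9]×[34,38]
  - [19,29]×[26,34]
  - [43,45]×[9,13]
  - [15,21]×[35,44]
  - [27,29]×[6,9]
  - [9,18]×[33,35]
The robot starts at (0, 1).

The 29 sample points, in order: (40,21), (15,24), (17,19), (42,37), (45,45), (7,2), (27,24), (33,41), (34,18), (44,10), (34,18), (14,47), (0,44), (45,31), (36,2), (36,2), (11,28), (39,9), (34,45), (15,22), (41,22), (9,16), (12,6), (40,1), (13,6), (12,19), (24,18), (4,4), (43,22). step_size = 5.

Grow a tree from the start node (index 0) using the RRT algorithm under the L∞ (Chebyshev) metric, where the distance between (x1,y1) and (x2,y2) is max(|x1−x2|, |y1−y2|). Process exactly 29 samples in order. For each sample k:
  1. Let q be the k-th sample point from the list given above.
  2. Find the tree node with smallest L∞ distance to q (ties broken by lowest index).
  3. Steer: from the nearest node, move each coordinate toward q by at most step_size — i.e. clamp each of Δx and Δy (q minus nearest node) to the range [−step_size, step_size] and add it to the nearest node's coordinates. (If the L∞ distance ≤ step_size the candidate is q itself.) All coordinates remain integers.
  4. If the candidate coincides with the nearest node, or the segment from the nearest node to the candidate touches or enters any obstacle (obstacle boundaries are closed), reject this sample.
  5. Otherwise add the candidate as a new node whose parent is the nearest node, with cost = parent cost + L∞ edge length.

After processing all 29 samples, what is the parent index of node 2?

1. q=(40,21) nearest=0 d=40 new=(5,6) → add node 1 parent=0 cost=5
2. q=(15,24) nearest=1 d=18 new=(10,11) → blocked by [9,20]×[4,11], reject
3. q=(17,19) nearest=1 d=13 new=(10,11) → blocked by [9,20]×[4,11], reject
4. q=(42,37) nearest=1 d=37 new=(10,11) → blocked by [9,20]×[4,11], reject
5. q=(45,45) nearest=1 d=40 new=(10,11) → blocked by [9,20]×[4,11], reject
6. q=(7,2) nearest=1 d=4 new=(7,2) → add node 2 parent=1 cost=9
7. q=(27,24) nearest=1 d=22 new=(10,11) → blocked by [9,20]×[4,11], reject
8. q=(33,41) nearest=1 d=35 new=(10,11) → blocked by [9,20]×[4,11], reject
9. q=(34,18) nearest=2 d=27 new=(12,7) → blocked by [9,20]×[4,11], reject
10. q=(44,10) nearest=2 d=37 new=(12,7) → blocked by [9,20]×[4,11], reject
11. q=(34,18) nearest=2 d=27 new=(12,7) → blocked by [9,20]×[4,11], reject
12. q=(14,47) nearest=1 d=41 new=(10,11) → blocked by [9,20]×[4,11], reject
13. q=(0,44) nearest=1 d=38 new=(0,11) → add node 3 parent=1 cost=10
14. q=(45,31) nearest=2 d=38 new=(12,7) → blocked by [9,20]×[4,11], reject
15. q=(36,2) nearest=2 d=29 new=(12,2) → add node 4 parent=2 cost=14
16. q=(36,2) nearest=4 d=24 new=(17,2) → add node 5 parent=4 cost=19
17. q=(11,28) nearest=3 d=17 new=(5,16) → add node 6 parent=3 cost=15
18. q=(39,9) nearest=5 d=22 new=(22,7) → blocked by [9,20]×[4,11], reject
19. q=(34,45) nearest=6 d=29 new=(10,21) → add node 7 parent=6 cost=20
20. q=(15,22) nearest=7 d=5 new=(15,22) → add node 8 parent=7 cost=25
21. q=(41,22) nearest=5 d=24 new=(22,7) → blocked by [9,20]×[4,11], reject
22. q=(9,16) nearest=6 d=4 new=(9,16) → add node 9 parent=6 cost=19
23. q=(12,6) nearest=4 d=4 new=(12,6) → blocked by [9,20]×[4,11], reject
24. q=(40,1) nearest=5 d=23 new=(22,1) → add node 10 parent=5 cost=24
25. q=(13,6) nearest=4 d=4 new=(13,6) → blocked by [9,20]×[4,11], reject
26. q=(12,19) nearest=7 d=2 new=(12,19) → add node 11 parent=7 cost=22
27. q=(24,18) nearest=8 d=9 new=(20,18) → add node 12 parent=8 cost=30
28. q=(4,4) nearest=1 d=2 new=(4,4) → add node 13 parent=1 cost=7
29. q=(43,22) nearest=10 d=21 new=(27,6) → blocked by [27,29]×[6,9], reject

Parent of node 2: 1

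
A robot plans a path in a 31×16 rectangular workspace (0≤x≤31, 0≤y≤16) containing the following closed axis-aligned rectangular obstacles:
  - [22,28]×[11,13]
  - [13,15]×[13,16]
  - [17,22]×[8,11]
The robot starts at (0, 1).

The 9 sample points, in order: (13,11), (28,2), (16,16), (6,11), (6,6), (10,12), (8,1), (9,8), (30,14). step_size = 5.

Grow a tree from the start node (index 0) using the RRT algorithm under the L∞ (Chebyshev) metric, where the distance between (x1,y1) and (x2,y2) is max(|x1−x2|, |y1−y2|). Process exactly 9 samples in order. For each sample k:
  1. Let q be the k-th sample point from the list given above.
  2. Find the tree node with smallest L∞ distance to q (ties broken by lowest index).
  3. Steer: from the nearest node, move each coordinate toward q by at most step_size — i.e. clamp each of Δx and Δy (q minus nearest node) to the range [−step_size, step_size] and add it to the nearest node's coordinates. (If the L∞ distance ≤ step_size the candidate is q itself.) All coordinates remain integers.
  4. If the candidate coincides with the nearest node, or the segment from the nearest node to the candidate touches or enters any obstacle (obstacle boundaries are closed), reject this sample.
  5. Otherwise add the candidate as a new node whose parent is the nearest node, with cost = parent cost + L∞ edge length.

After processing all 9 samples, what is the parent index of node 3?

Parent of node 3: 1

1. q=(13,11) nearest=0 d=13 new=(5,6) → add node 1 parent=0 cost=5
2. q=(28,2) nearest=1 d=23 new=(10,2) → add node 2 parent=1 cost=10
3. q=(16,16) nearest=1 d=11 new=(10,11) → add node 3 parent=1 cost=10
4. q=(6,11) nearest=3 d=4 new=(6,11) → add node 4 parent=3 cost=14
5. q=(6,6) nearest=1 d=1 new=(6,6) → add node 5 parent=1 cost=6
6. q=(10,12) nearest=3 d=1 new=(10,12) → add node 6 parent=3 cost=11
7. q=(8,1) nearest=2 d=2 new=(8,1) → add node 7 parent=2 cost=12
8. q=(9,8) nearest=3 d=3 new=(9,8) → add node 8 parent=3 cost=13
9. q=(30,14) nearest=2 d=20 new=(15,7) → add node 9 parent=2 cost=15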